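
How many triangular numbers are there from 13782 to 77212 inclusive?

The n-th triangular number is n(n+1)/2.
Smallest index with value ≥ 13782: n = 166 (giving 13861).
Largest index with value ≤ 77212: n = 392 (giving 77028).
Indices 166 through 392: 227 terms.

227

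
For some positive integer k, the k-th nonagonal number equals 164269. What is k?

217

Set n(7n−5)/2 = 164269, giving 7n² − 5n − 328538 = 0.
The discriminant is 25 + 56·164269 = 9199089, and √9199089 = 3033.
So n = (5 + 3033) / 14 = 3038/14 = 217.
Check: 217·(7·217 − 5)/2 = 164269. ✓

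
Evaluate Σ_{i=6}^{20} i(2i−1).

Σ i(2i−1) = 2Σi² − Σi over i = 6..20.
Σi = 210 − 15 = 195 and Σi² = 2870 − 55 = 2815.
2·2815 − 1·195 = 5435.

5435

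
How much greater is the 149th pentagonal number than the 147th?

149·(3·149 − 1)/2 = 33227 and 147·(3·147 − 1)/2 = 32340.
Difference: 33227 − 32340 = 887.

887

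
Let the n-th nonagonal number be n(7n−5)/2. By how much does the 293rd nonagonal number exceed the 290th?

293·(7·293 − 5)/2 = 299739 and 290·(7·290 − 5)/2 = 293625.
Difference: 299739 − 293625 = 6114.

6114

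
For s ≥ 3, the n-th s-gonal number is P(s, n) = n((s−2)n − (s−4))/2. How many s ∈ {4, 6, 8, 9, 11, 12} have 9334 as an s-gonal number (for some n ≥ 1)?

s = 4: P(4, 96) = 9216 and P(4, 97) = 9409; 9334 is not s-gonal.
s = 6: P(6, 68) = 9180 and P(6, 69) = 9453; 9334 is not s-gonal.
s = 8: P(8, 56) = 9296 and P(8, 57) = 9633; 9334 is not s-gonal.
s = 9: P(9, 52) = 9334. ✓
s = 11: P(11, 45) = 8955 and P(11, 46) = 9361; 9334 is not s-gonal.
s = 12: P(12, 43) = 9073 and P(12, 44) = 9504; 9334 is not s-gonal.
Hits: s ∈ {9} → 1.

1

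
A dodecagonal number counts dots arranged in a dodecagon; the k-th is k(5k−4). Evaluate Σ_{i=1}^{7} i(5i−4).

Σ i(5i−4) = 5Σi² − 4Σi over i = 1..7.
Σi = 28 and Σi² = 140.
5·140 − 4·28 = 588.

588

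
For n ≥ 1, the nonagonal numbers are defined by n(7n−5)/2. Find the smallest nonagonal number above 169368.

Solve n(7n−5)/2 > 169368 for integer n.
The largest n with value ≤ 169368 is 220 (since 168850 ≤ 169368 < 170391), so the first above is n = 221, value 170391.

170391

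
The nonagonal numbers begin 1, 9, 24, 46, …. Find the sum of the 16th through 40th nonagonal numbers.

Σ i(7i−5)/2 = (7Σi² − 5Σi) / 2 over i = 16..40.
Σi = 820 − 120 = 700 and Σi² = 22140 − 1240 = 20900.
(7·20900 − 5·700) / 2 = 142800/2 = 71400.

71400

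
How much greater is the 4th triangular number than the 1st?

4·5/2 = 10 and 1·2/2 = 1.
Difference: 10 − 1 = 9.

9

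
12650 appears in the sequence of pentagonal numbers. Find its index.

92

Set n(3n−1)/2 = 12650, giving 3n² − n − 25300 = 0.
The discriminant is 1 + 24·12650 = 303601, and √303601 = 551.
So n = (1 + 551) / 6 = 552/6 = 92.
Check: 92·(3·92 − 1)/2 = 12650. ✓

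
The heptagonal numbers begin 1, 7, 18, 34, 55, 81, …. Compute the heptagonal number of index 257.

164737

The 257th heptagonal number is n(5n−3)/2 with n = 257.
257·(5·257 − 3)/2 = 257·1282/2 = 257·641 = 164737.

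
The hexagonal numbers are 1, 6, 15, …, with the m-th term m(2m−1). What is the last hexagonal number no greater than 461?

Solve n(2n−1) ≤ 461 for integer n.
n = 15 gives 435 ≤ 461, while n = 16 gives 496 > 461; so the answer is 435.

435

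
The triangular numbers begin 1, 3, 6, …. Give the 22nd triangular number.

253

22·23/2 = 506/2 = 253.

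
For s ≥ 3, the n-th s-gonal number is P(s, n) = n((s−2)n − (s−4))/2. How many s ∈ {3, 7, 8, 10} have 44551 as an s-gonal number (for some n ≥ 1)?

s = 3: P(3, 298) = 44551. ✓
s = 7: P(7, 133) = 44023 and P(7, 134) = 44689; 44551 is not s-gonal.
s = 8: P(8, 122) = 44408 and P(8, 123) = 45141; 44551 is not s-gonal.
s = 10: P(10, 105) = 43785 and P(10, 106) = 44626; 44551 is not s-gonal.
Hits: s ∈ {3} → 1.

1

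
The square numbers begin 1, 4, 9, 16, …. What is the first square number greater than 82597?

82944

Solve n² > 82597 for integer n.
The largest n with value ≤ 82597 is 287 (since 82369 ≤ 82597 < 82944), so the first above is n = 288, value 82944.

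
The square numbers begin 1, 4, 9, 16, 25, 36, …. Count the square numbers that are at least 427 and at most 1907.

The n-th square number is n².
Smallest index with value ≥ 427: n = 21 (giving 441).
Largest index with value ≤ 1907: n = 43 (giving 1849).
Indices 21 through 43: 23 terms.

23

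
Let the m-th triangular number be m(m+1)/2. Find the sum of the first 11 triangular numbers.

286

Σ i(i+1)/2 = (Σi² + Σi) / 2 over i = 1..11.
Σi = 66 and Σi² = 506.
(1·506 + 1·66) / 2 = 572/2 = 286.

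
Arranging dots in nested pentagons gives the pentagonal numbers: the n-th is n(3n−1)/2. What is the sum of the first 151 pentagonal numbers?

1732876

Σ i(3i−1)/2 = (3Σi² − Σi) / 2 over i = 1..151.
Σi = 11476 and Σi² = 1159076.
(3·1159076 − 1·11476) / 2 = 3465752/2 = 1732876.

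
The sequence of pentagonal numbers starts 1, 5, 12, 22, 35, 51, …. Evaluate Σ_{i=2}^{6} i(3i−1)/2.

Σ i(3i−1)/2 = (3Σi² − Σi) / 2 over i = 2..6.
Σi = 21 − 1 = 20 and Σi² = 91 − 1 = 90.
(3·90 − 1·20) / 2 = 250/2 = 125.

125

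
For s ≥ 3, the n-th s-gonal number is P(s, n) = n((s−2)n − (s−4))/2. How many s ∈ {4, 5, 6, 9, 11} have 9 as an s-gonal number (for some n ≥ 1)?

s = 4: P(4, 3) = 9. ✓
s = 5: P(5, 2) = 5 and P(5, 3) = 12; 9 is not s-gonal.
s = 6: P(6, 2) = 6 and P(6, 3) = 15; 9 is not s-gonal.
s = 9: P(9, 2) = 9. ✓
s = 11: P(11, 1) = 1 and P(11, 2) = 11; 9 is not s-gonal.
Hits: s ∈ {4, 9} → 2.

2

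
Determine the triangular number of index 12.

78

The 12th triangular number is n(n+1)/2 with n = 12.
12·13/2 = 156/2 = 78.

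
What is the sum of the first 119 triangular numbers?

Σ i(i+1)/2 = (Σi² + Σi) / 2 over i = 1..119.
Σi = 7140 and Σi² = 568820.
(1·568820 + 1·7140) / 2 = 575960/2 = 287980.

287980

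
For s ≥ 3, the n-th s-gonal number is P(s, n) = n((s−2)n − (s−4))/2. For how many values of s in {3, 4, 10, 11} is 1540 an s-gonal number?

2

s = 3: P(3, 55) = 1540. ✓
s = 4: P(4, 39) = 1521 and P(4, 40) = 1600; 1540 is not s-gonal.
s = 10: P(10, 20) = 1540. ✓
s = 11: P(11, 18) = 1395 and P(11, 19) = 1558; 1540 is not s-gonal.
Hits: s ∈ {3, 10} → 2.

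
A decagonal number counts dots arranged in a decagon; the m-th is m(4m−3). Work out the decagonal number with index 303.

366327

The 303rd decagonal number is n(4n−3) with n = 303.
303·(4·303 − 3) = 303·1209 = 366327.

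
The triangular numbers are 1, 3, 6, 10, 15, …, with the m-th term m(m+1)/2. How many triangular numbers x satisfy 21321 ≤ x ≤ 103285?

The n-th triangular number is n(n+1)/2.
Smallest index with value ≥ 21321: n = 206 (giving 21321).
Largest index with value ≤ 103285: n = 454 (giving 103285).
Indices 206 through 454: 249 terms.

249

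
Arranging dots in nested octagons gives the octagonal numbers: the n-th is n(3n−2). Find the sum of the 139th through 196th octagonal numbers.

4911121

Σ i(3i−2) = 3Σi² − 2Σi over i = 139..196.
Σi = 19306 − 9591 = 9715 and Σi² = 2529086 − 885569 = 1643517.
3·1643517 − 2·9715 = 4911121.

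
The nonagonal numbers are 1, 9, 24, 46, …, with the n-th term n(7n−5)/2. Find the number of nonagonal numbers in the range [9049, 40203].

The n-th nonagonal number is n(7n−5)/2.
Smallest index with value ≥ 9049: n = 52 (giving 9334).
Largest index with value ≤ 40203: n = 107 (giving 39804).
Indices 52 through 107: 56 terms.

56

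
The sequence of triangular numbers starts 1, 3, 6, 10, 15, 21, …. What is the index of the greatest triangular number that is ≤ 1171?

47

Solve n(n+1)/2 ≤ 1171 for integer n.
n = 47 gives 1128 ≤ 1171, while n = 48 gives 1176 > 1171; so the answer is index 47.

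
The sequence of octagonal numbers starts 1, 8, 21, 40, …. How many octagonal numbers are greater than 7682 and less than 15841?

The n-th octagonal number is n(3n−2).
Smallest index with value > 7682: n = 51 (giving 7701).
Largest index with value < 15841: n = 72 (giving 15408).
Indices 51 through 72: 22 terms.

22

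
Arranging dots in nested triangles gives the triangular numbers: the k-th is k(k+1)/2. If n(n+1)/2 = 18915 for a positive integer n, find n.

Set n(n+1)/2 = 18915, giving n² + n − 37830 = 0.
The discriminant is 1 + 8·18915 = 151321, and √151321 = 389.
So n = (-1 + 389) / 2 = 388/2 = 194.

194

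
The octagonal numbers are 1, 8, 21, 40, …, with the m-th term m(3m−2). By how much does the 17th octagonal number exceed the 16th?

97

Consecutive octagonal numbers differ by 6n − 5: here 6·17 − 5 = 97.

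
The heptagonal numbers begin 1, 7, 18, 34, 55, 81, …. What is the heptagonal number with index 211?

110986

211·(5·211 − 3)/2 = 211·1052/2 = 211·526 = 110986.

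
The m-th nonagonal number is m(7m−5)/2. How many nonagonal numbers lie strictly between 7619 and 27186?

41

The n-th nonagonal number is n(7n−5)/2.
Smallest index with value > 7619: n = 48 (giving 7944).
Largest index with value < 27186: n = 88 (giving 26884).
Indices 48 through 88: 41 terms.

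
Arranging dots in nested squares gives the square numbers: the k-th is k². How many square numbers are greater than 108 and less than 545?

13

The n-th square number is n².
Smallest index with value > 108: n = 11 (giving 121).
Largest index with value < 545: n = 23 (giving 529).
Indices 11 through 23: 13 terms.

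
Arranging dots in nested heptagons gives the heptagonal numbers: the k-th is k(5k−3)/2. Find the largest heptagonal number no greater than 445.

403

Solve n(5n−3)/2 ≤ 445 for integer n.
n = 13 gives 403 ≤ 445, while n = 14 gives 469 > 445; so the answer is 403.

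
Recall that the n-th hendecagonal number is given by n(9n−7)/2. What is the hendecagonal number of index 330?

488895

330·(9·330 − 7)/2 = 330·2963/2 = 488895.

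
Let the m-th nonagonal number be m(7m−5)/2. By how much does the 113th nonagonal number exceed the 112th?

785

Consecutive nonagonal numbers differ by 7n − 6: here 7·113 − 6 = 785.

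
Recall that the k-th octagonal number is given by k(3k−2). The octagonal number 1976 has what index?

Set n(3n−2) = 1976, giving 3n² − 2n − 1976 = 0.
The discriminant is 4 + 12·1976 = 23716, and √23716 = 154.
So n = (2 + 154) / 6 = 156/6 = 26.

26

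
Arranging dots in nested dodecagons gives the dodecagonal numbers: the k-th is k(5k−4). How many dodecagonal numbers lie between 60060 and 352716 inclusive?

The n-th dodecagonal number is n(5n−4).
Smallest index with value ≥ 60060: n = 110 (giving 60060).
Largest index with value ≤ 352716: n = 266 (giving 352716).
Indices 110 through 266: 157 terms.

157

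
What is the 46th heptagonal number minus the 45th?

226

Consecutive heptagonal numbers differ by 5n − 4: here 5·46 − 4 = 226.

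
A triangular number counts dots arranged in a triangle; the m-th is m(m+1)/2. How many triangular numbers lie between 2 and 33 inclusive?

The n-th triangular number is n(n+1)/2.
Smallest index with value ≥ 2: n = 2 (giving 3).
Largest index with value ≤ 33: n = 7 (giving 28).
Indices 2 through 7: 6 terms.

6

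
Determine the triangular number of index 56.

1596

56·57/2 = 3192/2 = 1596.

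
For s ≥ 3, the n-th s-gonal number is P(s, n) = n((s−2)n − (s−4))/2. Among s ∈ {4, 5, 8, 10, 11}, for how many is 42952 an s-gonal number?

s = 4: P(4, 207) = 42849 and P(4, 208) = 43264; 42952 is not s-gonal.
s = 5: P(5, 169) = 42757 and P(5, 170) = 43265; 42952 is not s-gonal.
s = 8: P(8, 119) = 42245 and P(8, 120) = 42960; 42952 is not s-gonal.
s = 10: P(10, 104) = 42952. ✓
s = 11: P(11, 98) = 42875 and P(11, 99) = 43758; 42952 is not s-gonal.
Hits: s ∈ {10} → 1.

1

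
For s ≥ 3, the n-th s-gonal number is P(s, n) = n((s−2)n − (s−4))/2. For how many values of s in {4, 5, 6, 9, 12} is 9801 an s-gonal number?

2

s = 4: P(4, 99) = 9801. ✓
s = 5: P(5, 81) = 9801. ✓
s = 6: P(6, 70) = 9730 and P(6, 71) = 10011; 9801 is not s-gonal.
s = 9: P(9, 53) = 9699 and P(9, 54) = 10071; 9801 is not s-gonal.
s = 12: P(12, 44) = 9504 and P(12, 45) = 9945; 9801 is not s-gonal.
Hits: s ∈ {4, 5} → 2.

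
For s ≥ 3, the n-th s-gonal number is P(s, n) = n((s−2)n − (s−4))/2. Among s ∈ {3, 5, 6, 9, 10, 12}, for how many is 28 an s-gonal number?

2

s = 3: P(3, 7) = 28. ✓
s = 5: P(5, 4) = 22 and P(5, 5) = 35; 28 is not s-gonal.
s = 6: P(6, 4) = 28. ✓
s = 9: P(9, 3) = 24 and P(9, 4) = 46; 28 is not s-gonal.
s = 10: P(10, 3) = 27 and P(10, 4) = 52; 28 is not s-gonal.
s = 12: P(12, 2) = 12 and P(12, 3) = 33; 28 is not s-gonal.
Hits: s ∈ {3, 6} → 2.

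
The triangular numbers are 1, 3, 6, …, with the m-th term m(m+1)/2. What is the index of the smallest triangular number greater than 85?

Solve n(n+1)/2 > 85 for integer n.
The largest n with value ≤ 85 is 12 (since 78 ≤ 85 < 91), so the first above is n = 13, value 91.

13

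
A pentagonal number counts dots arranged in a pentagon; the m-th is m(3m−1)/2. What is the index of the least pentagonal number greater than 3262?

47

Solve n(3n−1)/2 > 3262 for integer n.
The largest n with value ≤ 3262 is 46 (since 3151 ≤ 3262 < 3290), so the first above is n = 47, value 3290.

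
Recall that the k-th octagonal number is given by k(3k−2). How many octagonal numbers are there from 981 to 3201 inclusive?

15

The n-th octagonal number is n(3n−2).
Smallest index with value ≥ 981: n = 19 (giving 1045).
Largest index with value ≤ 3201: n = 33 (giving 3201).
Indices 19 through 33: 15 terms.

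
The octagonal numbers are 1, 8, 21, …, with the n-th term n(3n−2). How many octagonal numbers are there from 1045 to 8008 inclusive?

The n-th octagonal number is n(3n−2).
Smallest index with value ≥ 1045: n = 19 (giving 1045).
Largest index with value ≤ 8008: n = 52 (giving 8008).
Indices 19 through 52: 34 terms.

34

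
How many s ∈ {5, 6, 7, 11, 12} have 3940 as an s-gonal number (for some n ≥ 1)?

s = 5: P(5, 51) = 3876 and P(5, 52) = 4030; 3940 is not s-gonal.
s = 6: P(6, 44) = 3828 and P(6, 45) = 4005; 3940 is not s-gonal.
s = 7: P(7, 40) = 3940. ✓
s = 11: P(11, 29) = 3683 and P(11, 30) = 3945; 3940 is not s-gonal.
s = 12: P(12, 28) = 3808 and P(12, 29) = 4089; 3940 is not s-gonal.
Hits: s ∈ {7} → 1.

1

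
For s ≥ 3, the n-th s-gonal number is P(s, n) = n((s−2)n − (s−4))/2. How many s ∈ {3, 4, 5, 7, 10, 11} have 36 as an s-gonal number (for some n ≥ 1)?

s = 3: P(3, 8) = 36. ✓
s = 4: P(4, 6) = 36. ✓
s = 5: P(5, 5) = 35 and P(5, 6) = 51; 36 is not s-gonal.
s = 7: P(7, 4) = 34 and P(7, 5) = 55; 36 is not s-gonal.
s = 10: P(10, 3) = 27 and P(10, 4) = 52; 36 is not s-gonal.
s = 11: P(11, 3) = 30 and P(11, 4) = 58; 36 is not s-gonal.
Hits: s ∈ {3, 4} → 2.

2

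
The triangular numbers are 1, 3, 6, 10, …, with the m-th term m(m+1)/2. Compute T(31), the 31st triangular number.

496

31·32/2 = 992/2 = 496.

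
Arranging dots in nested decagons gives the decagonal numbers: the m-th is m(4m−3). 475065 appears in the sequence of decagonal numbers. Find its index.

345

Set n(4n−3) = 475065, giving 4n² − 3n − 475065 = 0.
The discriminant is 9 + 16·475065 = 7601049, and √7601049 = 2757.
So n = (3 + 2757) / 8 = 2760/8 = 345.
Check: 345·(4·345 − 3) = 475065. ✓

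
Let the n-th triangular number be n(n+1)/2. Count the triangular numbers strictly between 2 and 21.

The n-th triangular number is n(n+1)/2.
Smallest index with value > 2: n = 2 (giving 3).
Largest index with value < 21: n = 5 (giving 15).
Indices 2 through 5: 4 terms.

4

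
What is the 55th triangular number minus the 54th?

Consecutive triangular numbers differ by n: T_{55} − T_{54} = 55.

55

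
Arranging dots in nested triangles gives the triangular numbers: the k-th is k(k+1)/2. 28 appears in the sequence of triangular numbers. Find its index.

Set n(n+1)/2 = 28, giving n² + n − 56 = 0.
The discriminant is 1 + 8·28 = 225, and √225 = 15.
So n = (-1 + 15) / 2 = 14/2 = 7.

7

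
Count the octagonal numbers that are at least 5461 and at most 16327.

The n-th octagonal number is n(3n−2).
Smallest index with value ≥ 5461: n = 43 (giving 5461).
Largest index with value ≤ 16327: n = 74 (giving 16280).
Indices 43 through 74: 32 terms.

32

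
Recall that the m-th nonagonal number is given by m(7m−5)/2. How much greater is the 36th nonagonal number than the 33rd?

717

36·(7·36 − 5)/2 = 4446 and 33·(7·33 − 5)/2 = 3729.
Difference: 4446 − 3729 = 717.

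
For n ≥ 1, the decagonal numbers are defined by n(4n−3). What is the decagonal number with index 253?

255277

The 253rd decagonal number is n(4n−3) with n = 253.
253·(4·253 − 3) = 253·1009 = 255277.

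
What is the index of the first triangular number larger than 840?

Solve n(n+1)/2 > 840 for integer n.
The largest n with value ≤ 840 is 40 (since 820 ≤ 840 < 861), so the first above is n = 41, value 861.

41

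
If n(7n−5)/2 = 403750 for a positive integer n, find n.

Set n(7n−5)/2 = 403750, giving 7n² − 5n − 807500 = 0.
The discriminant is 25 + 56·403750 = 22610025, and √22610025 = 4755.
So n = (5 + 4755) / 14 = 4760/14 = 340.
Check: 340·(7·340 − 5)/2 = 403750. ✓

340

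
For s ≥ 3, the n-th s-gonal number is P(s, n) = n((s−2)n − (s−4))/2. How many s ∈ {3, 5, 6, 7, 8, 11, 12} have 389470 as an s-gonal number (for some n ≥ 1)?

1

s = 3: P(3, 882) = 389403 and P(3, 883) = 390286; 389470 is not s-gonal.
s = 5: P(5, 509) = 388367 and P(5, 510) = 389895; 389470 is not s-gonal.
s = 6: P(6, 441) = 388521 and P(6, 442) = 390286; 389470 is not s-gonal.
s = 7: P(7, 395) = 389470. ✓
s = 8: P(8, 360) = 388080 and P(8, 361) = 390241; 389470 is not s-gonal.
s = 11: P(11, 294) = 387933 and P(11, 295) = 390580; 389470 is not s-gonal.
s = 12: P(12, 279) = 388089 and P(12, 280) = 390880; 389470 is not s-gonal.
Hits: s ∈ {7} → 1.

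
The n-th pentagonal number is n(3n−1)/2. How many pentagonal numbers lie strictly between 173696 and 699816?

The n-th pentagonal number is n(3n−1)/2.
Smallest index with value > 173696: n = 341 (giving 174251).
Largest index with value < 699816: n = 683 (giving 699392).
Indices 341 through 683: 343 terms.

343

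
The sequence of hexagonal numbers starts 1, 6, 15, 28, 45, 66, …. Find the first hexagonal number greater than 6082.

6216

Solve n(2n−1) > 6082 for integer n.
The largest n with value ≤ 6082 is 55 (since 5995 ≤ 6082 < 6216), so the first above is n = 56, value 6216.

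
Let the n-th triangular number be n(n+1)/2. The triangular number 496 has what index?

31

Set n(n+1)/2 = 496, giving n² + n − 992 = 0.
The discriminant is 1 + 8·496 = 3969, and √3969 = 63.
So n = (-1 + 63) / 2 = 62/2 = 31.
Check: 31·32/2 = 496. ✓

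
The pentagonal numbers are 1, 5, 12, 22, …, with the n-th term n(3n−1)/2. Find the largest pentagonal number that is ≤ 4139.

Solve n(3n−1)/2 ≤ 4139 for integer n.
n = 52 gives 4030 ≤ 4139, while n = 53 gives 4187 > 4139; so the answer is 4030.

4030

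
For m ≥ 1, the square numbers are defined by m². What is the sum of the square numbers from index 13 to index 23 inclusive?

Σ_{i=13}^{23} i² = 4324 − 650 = 3674.

3674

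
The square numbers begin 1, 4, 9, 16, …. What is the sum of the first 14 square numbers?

Σ_{i=1}^{14} i² = 14·15·29/6 = 1015.

1015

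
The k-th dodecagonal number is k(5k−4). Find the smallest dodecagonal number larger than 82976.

Solve n(5n−4) > 82976 for integer n.
The largest n with value ≤ 82976 is 129 (since 82689 ≤ 82976 < 83980), so the first above is n = 130, value 83980.

83980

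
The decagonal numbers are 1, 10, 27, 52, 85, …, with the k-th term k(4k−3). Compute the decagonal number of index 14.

The 14th decagonal number is n(4n−3) with n = 14.
14·(4·14 − 3) = 14·53 = 742.

742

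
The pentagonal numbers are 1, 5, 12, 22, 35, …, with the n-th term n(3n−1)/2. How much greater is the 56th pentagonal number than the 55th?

166

Consecutive pentagonal numbers differ by 3n − 2: here 3·56 − 2 = 166.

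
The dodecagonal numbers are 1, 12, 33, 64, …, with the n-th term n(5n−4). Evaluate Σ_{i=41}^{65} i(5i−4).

352325

Σ i(5i−4) = 5Σi² − 4Σi over i = 41..65.
Σi = 2145 − 820 = 1325 and Σi² = 93665 − 22140 = 71525.
5·71525 − 4·1325 = 352325.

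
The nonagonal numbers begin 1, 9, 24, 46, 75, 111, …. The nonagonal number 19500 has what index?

Set n(7n−5)/2 = 19500, giving 7n² − 5n − 39000 = 0.
The discriminant is 25 + 56·19500 = 1092025, and √1092025 = 1045.
So n = (5 + 1045) / 14 = 1050/14 = 75.

75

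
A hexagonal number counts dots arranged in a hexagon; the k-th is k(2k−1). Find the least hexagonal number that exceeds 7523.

7626

Solve n(2n−1) > 7523 for integer n.
The largest n with value ≤ 7523 is 61 (since 7381 ≤ 7523 < 7626), so the first above is n = 62, value 7626.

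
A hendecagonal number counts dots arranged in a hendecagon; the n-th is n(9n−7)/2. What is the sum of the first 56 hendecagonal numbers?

Σ i(9i−7)/2 = (9Σi² − 7Σi) / 2 over i = 1..56.
Σi = 1596 and Σi² = 60116.
(9·60116 − 7·1596) / 2 = 529872/2 = 264936.

264936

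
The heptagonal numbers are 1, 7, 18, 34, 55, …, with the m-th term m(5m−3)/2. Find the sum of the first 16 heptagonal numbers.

3536

Σ i(5i−3)/2 = (5Σi² − 3Σi) / 2 over i = 1..16.
Σi = 136 and Σi² = 1496.
(5·1496 − 3·136) / 2 = 7072/2 = 3536.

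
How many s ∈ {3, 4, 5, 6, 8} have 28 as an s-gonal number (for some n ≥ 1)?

2

s = 3: P(3, 7) = 28. ✓
s = 4: P(4, 5) = 25 and P(4, 6) = 36; 28 is not s-gonal.
s = 5: P(5, 4) = 22 and P(5, 5) = 35; 28 is not s-gonal.
s = 6: P(6, 4) = 28. ✓
s = 8: P(8, 3) = 21 and P(8, 4) = 40; 28 is not s-gonal.
Hits: s ∈ {3, 6} → 2.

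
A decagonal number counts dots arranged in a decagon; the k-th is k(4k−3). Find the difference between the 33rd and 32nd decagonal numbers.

257

Consecutive decagonal numbers differ by 8n − 7: here 8·33 − 7 = 257.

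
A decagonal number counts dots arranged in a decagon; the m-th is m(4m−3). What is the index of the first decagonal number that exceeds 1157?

Solve n(4n−3) > 1157 for integer n.
The largest n with value ≤ 1157 is 17 (since 1105 ≤ 1157 < 1242), so the first above is n = 18, value 1242.

18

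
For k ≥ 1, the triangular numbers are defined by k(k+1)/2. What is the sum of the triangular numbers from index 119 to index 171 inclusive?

567206

Σ i(i+1)/2 = (Σi² + Σi) / 2 over i = 119..171.
Σi = 14706 − 7021 = 7685 and Σi² = 1681386 − 554659 = 1126727.
(1·1126727 + 1·7685) / 2 = 1134412/2 = 567206.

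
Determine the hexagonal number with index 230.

105570

The 230th hexagonal number is n(2n−1) with n = 230.
230·(2·230 − 1) = 230·459 = 105570.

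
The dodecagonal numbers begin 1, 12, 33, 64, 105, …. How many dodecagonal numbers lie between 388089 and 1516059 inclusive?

The n-th dodecagonal number is n(5n−4).
Smallest index with value ≥ 388089: n = 279 (giving 388089).
Largest index with value ≤ 1516059: n = 551 (giving 1515801).
Indices 279 through 551: 273 terms.

273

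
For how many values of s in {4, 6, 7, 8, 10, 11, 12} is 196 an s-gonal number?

2

s = 4: P(4, 14) = 196. ✓
s = 6: P(6, 10) = 190 and P(6, 11) = 231; 196 is not s-gonal.
s = 7: P(7, 9) = 189 and P(7, 10) = 235; 196 is not s-gonal.
s = 8: P(8, 8) = 176 and P(8, 9) = 225; 196 is not s-gonal.
s = 10: P(10, 7) = 175 and P(10, 8) = 232; 196 is not s-gonal.
s = 11: P(11, 7) = 196. ✓
s = 12: P(12, 6) = 156 and P(12, 7) = 217; 196 is not s-gonal.
Hits: s ∈ {4, 11} → 2.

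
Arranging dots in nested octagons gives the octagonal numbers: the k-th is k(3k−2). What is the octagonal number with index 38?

4256

The 38th octagonal number is n(3n−2) with n = 38.
38·(3·38 − 2) = 38·112 = 4256.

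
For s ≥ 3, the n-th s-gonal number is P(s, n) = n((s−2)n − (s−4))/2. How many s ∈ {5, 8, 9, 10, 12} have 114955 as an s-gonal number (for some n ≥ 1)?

s = 5: P(5, 277) = 114955. ✓
s = 8: P(8, 196) = 114856 and P(8, 197) = 116033; 114955 is not s-gonal.
s = 9: P(9, 181) = 114211 and P(9, 182) = 115479; 114955 is not s-gonal.
s = 10: P(10, 169) = 113737 and P(10, 170) = 115090; 114955 is not s-gonal.
s = 12: P(12, 152) = 114912 and P(12, 153) = 116433; 114955 is not s-gonal.
Hits: s ∈ {5} → 1.

1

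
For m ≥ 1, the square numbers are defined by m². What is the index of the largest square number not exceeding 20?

4

Solve n² ≤ 20 for integer n.
n = 4 gives 16 ≤ 20, while n = 5 gives 25 > 20; so the answer is index 4.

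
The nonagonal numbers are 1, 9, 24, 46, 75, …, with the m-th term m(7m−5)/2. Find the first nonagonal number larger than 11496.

Solve n(7n−5)/2 > 11496 for integer n.
The largest n with value ≤ 11496 is 57 (since 11229 ≤ 11496 < 11629), so the first above is n = 58, value 11629.

11629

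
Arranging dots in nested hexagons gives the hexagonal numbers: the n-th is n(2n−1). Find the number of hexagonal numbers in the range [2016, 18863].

66

The n-th hexagonal number is n(2n−1).
Smallest index with value ≥ 2016: n = 32 (giving 2016).
Largest index with value ≤ 18863: n = 97 (giving 18721).
Indices 32 through 97: 66 terms.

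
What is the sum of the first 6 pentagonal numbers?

126

Σ i(3i−1)/2 = (3Σi² − Σi) / 2 over i = 1..6.
Σi = 21 and Σi² = 91.
(3·91 − 1·21) / 2 = 252/2 = 126.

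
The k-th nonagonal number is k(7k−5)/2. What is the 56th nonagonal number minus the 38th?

56·(7·56 − 5)/2 = 10836 and 38·(7·38 − 5)/2 = 4959.
Difference: 10836 − 4959 = 5877.

5877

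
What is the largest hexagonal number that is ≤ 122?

Solve n(2n−1) ≤ 122 for integer n.
n = 8 gives 120 ≤ 122, while n = 9 gives 153 > 122; so the answer is 120.

120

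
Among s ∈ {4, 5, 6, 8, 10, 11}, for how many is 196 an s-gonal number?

2

s = 4: P(4, 14) = 196. ✓
s = 5: P(5, 11) = 176 and P(5, 12) = 210; 196 is not s-gonal.
s = 6: P(6, 10) = 190 and P(6, 11) = 231; 196 is not s-gonal.
s = 8: P(8, 8) = 176 and P(8, 9) = 225; 196 is not s-gonal.
s = 10: P(10, 7) = 175 and P(10, 8) = 232; 196 is not s-gonal.
s = 11: P(11, 7) = 196. ✓
Hits: s ∈ {4, 11} → 2.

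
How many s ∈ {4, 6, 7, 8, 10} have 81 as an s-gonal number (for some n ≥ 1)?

2

s = 4: P(4, 9) = 81. ✓
s = 6: P(6, 6) = 66 and P(6, 7) = 91; 81 is not s-gonal.
s = 7: P(7, 6) = 81. ✓
s = 8: P(8, 5) = 65 and P(8, 6) = 96; 81 is not s-gonal.
s = 10: P(10, 4) = 52 and P(10, 5) = 85; 81 is not s-gonal.
Hits: s ∈ {4, 7} → 2.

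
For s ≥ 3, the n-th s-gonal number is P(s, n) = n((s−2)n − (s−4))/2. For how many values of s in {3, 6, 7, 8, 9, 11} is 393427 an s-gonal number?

s = 3: P(3, 886) = 392941 and P(3, 887) = 393828; 393427 is not s-gonal.
s = 6: P(6, 443) = 392055 and P(6, 444) = 393828; 393427 is not s-gonal.
s = 7: P(7, 397) = 393427. ✓
s = 8: P(8, 362) = 392408 and P(8, 363) = 394581; 393427 is not s-gonal.
s = 9: P(9, 335) = 391950 and P(9, 336) = 394296; 393427 is not s-gonal.
s = 11: P(11, 296) = 393236 and P(11, 297) = 395901; 393427 is not s-gonal.
Hits: s ∈ {7} → 1.

1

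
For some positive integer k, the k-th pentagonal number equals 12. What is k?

Set n(3n−1)/2 = 12, giving 3n² − n − 24 = 0.
The discriminant is 1 + 24·12 = 289, and √289 = 17.
So n = (1 + 17) / 6 = 18/6 = 3.
Check: 3·(3·3 − 1)/2 = 12. ✓

3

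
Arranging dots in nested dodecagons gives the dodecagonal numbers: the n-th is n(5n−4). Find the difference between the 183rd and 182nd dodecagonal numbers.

Consecutive dodecagonal numbers differ by 10n − 9: here 10·183 − 9 = 1821.

1821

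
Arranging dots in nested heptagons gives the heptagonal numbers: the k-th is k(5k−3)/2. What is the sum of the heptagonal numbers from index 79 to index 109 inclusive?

Σ i(5i−3)/2 = (5Σi² − 3Σi) / 2 over i = 79..109.
Σi = 5995 − 3081 = 2914 and Σi² = 437635 − 161239 = 276396.
(5·276396 − 3·2914) / 2 = 1373238/2 = 686619.

686619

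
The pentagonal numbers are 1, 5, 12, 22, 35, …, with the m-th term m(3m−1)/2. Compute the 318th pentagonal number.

The 318th pentagonal number is n(3n−1)/2 with n = 318.
318·(3·318 − 1)/2 = 318·953/2 = 151527.

151527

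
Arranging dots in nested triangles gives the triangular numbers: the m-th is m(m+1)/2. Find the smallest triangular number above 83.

91

Solve n(n+1)/2 > 83 for integer n.
The largest n with value ≤ 83 is 12 (since 78 ≤ 83 < 91), so the first above is n = 13, value 91.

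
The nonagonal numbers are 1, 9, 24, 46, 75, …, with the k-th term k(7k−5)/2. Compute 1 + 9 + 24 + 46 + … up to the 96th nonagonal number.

1036736

Σ i(7i−5)/2 = (7Σi² − 5Σi) / 2 over i = 1..96.
Σi = 4656 and Σi² = 299536.
(7·299536 − 5·4656) / 2 = 2073472/2 = 1036736.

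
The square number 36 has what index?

We need n² = 36, so n = √36 = 6.
Check: 6² = 36. ✓

6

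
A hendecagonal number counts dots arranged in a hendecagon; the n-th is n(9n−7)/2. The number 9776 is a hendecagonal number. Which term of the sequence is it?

47

Set n(9n−7)/2 = 9776, giving 9n² − 7n − 19552 = 0.
So n = (7 + 839) / 18 = 846/18 = 47.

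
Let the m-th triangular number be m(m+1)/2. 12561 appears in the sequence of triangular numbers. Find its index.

158

Set n(n+1)/2 = 12561, giving n² + n − 25122 = 0.
The discriminant is 1 + 8·12561 = 100489, and √100489 = 317.
So n = (-1 + 317) / 2 = 316/2 = 158.
Check: 158·159/2 = 12561. ✓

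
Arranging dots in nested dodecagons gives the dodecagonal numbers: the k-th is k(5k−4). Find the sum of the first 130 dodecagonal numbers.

Σ i(5i−4) = 5Σi² − 4Σi over i = 1..130.
Σi = 8515 and Σi² = 740805.
5·740805 − 4·8515 = 3669965.

3669965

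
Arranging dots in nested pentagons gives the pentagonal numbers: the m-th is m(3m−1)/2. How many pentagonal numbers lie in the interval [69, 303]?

The n-th pentagonal number is n(3n−1)/2.
Smallest index with value ≥ 69: n = 7 (giving 70).
Largest index with value ≤ 303: n = 14 (giving 287).
Indices 7 through 14: 8 terms.

8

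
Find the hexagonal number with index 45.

45·(2·45 − 1) = 45·89 = 4005.

4005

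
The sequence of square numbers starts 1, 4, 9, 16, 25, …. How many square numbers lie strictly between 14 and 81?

5

The n-th square number is n².
Smallest index with value > 14: n = 4 (giving 16).
Largest index with value < 81: n = 8 (giving 64).
Indices 4 through 8: 5 terms.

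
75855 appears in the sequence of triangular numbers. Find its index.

389

Set n(n+1)/2 = 75855, giving n² + n − 151710 = 0.
So n = (-1 + 779) / 2 = 778/2 = 389.
Check: 389·390/2 = 75855. ✓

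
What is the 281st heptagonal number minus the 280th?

1401

Consecutive heptagonal numbers differ by 5n − 4: here 5·281 − 4 = 1401.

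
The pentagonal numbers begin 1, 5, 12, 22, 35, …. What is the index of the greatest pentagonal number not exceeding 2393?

40

Solve n(3n−1)/2 ≤ 2393 for integer n.
n = 40 gives 2380 ≤ 2393, while n = 41 gives 2501 > 2393; so the answer is index 40.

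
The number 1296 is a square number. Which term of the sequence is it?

We need n² = 1296, so n = √1296 = 36.
Check: 36² = 1296. ✓

36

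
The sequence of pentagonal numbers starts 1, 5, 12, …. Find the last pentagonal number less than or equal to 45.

35

Solve n(3n−1)/2 ≤ 45 for integer n.
n = 5 gives 35 ≤ 45, while n = 6 gives 51 > 45; so the answer is 35.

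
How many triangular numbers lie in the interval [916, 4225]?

The n-th triangular number is n(n+1)/2.
Smallest index with value ≥ 916: n = 43 (giving 946).
Largest index with value ≤ 4225: n = 91 (giving 4186).
Indices 43 through 91: 49 terms.

49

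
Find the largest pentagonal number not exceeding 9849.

9801

Solve n(3n−1)/2 ≤ 9849 for integer n.
n = 81 gives 9801 ≤ 9849, while n = 82 gives 10045 > 9849; so the answer is 9801.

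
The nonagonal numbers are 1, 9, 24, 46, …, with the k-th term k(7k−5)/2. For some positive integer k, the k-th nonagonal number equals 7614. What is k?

47

Set n(7n−5)/2 = 7614, giving 7n² − 5n − 15228 = 0.
The discriminant is 25 + 56·7614 = 426409, and √426409 = 653.
So n = (5 + 653) / 14 = 658/14 = 47.
Check: 47·(7·47 − 5)/2 = 7614. ✓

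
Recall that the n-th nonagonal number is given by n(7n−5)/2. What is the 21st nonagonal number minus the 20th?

141

Consecutive nonagonal numbers differ by 7n − 6: here 7·21 − 6 = 141.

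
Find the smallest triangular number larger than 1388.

1431

Solve n(n+1)/2 > 1388 for integer n.
The largest n with value ≤ 1388 is 52 (since 1378 ≤ 1388 < 1431), so the first above is n = 53, value 1431.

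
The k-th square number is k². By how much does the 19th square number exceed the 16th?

105

19² = 361 and 16² = 256.
Difference: 361 − 256 = 105.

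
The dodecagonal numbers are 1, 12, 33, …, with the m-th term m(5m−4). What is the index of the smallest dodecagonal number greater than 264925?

Solve n(5n−4) > 264925 for integer n.
The largest n with value ≤ 264925 is 230 (since 263580 ≤ 264925 < 265881), so the first above is n = 231, value 265881.

231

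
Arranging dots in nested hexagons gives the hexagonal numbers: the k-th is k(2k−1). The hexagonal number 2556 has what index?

Set n(2n−1) = 2556, giving 2n² − n − 2556 = 0.
The discriminant is 1 + 8·2556 = 20449, and √20449 = 143.
So n = (1 + 143) / 4 = 144/4 = 36.

36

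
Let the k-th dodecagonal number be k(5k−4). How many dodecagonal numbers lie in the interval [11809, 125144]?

110

The n-th dodecagonal number is n(5n−4).
Smallest index with value ≥ 11809: n = 49 (giving 11809).
Largest index with value ≤ 125144: n = 158 (giving 124188).
Indices 49 through 158: 110 terms.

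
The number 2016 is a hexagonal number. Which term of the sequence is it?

Set n(2n−1) = 2016, giving 2n² − n − 2016 = 0.
The discriminant is 1 + 8·2016 = 16129, and √16129 = 127.
So n = (1 + 127) / 4 = 128/4 = 32.

32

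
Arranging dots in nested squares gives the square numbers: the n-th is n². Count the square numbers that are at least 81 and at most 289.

The n-th square number is n².
Smallest index with value ≥ 81: n = 9 (giving 81).
Largest index with value ≤ 289: n = 17 (giving 289).
Indices 9 through 17: 9 terms.

9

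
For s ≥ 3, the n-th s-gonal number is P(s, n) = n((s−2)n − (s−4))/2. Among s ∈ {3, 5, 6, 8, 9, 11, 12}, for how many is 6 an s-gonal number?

2

s = 3: P(3, 3) = 6. ✓
s = 5: P(5, 2) = 5 and P(5, 3) = 12; 6 is not s-gonal.
s = 6: P(6, 2) = 6. ✓
s = 8: P(8, 1) = 1 and P(8, 2) = 8; 6 is not s-gonal.
s = 9: P(9, 1) = 1 and P(9, 2) = 9; 6 is not s-gonal.
s = 11: P(11, 1) = 1 and P(11, 2) = 11; 6 is not s-gonal.
s = 12: P(12, 1) = 1 and P(12, 2) = 12; 6 is not s-gonal.
Hits: s ∈ {3, 6} → 2.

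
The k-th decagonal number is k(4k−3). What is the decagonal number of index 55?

11935

The 55th decagonal number is n(4n−3) with n = 55.
55·(4·55 − 3) = 55·217 = 11935.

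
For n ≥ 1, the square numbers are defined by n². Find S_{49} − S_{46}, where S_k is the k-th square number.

285

49² = 2401 and 46² = 2116.
Difference: 2401 − 2116 = 285.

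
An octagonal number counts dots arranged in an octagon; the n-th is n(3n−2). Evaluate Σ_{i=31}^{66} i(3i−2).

Σ i(3i−2) = 3Σi² − 2Σi over i = 31..66.
Σi = 2211 − 465 = 1746 and Σi² = 98021 − 9455 = 88566.
3·88566 − 2·1746 = 262206.

262206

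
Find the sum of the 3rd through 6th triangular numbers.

52

Σ i(i+1)/2 = (Σi² + Σi) / 2 over i = 3..6.
Σi = 21 − 3 = 18 and Σi² = 91 − 5 = 86.
(1·86 + 1·18) / 2 = 104/2 = 52.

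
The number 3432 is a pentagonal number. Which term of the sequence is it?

48

Set n(3n−1)/2 = 3432, giving 3n² − n − 6864 = 0.
The discriminant is 1 + 24·3432 = 82369, and √82369 = 287.
So n = (1 + 287) / 6 = 288/6 = 48.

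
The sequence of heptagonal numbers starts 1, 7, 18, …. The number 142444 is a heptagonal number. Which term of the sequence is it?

239

Set n(5n−3)/2 = 142444, giving 5n² − 3n − 284888 = 0.
The discriminant is 9 + 40·142444 = 5697769, and √5697769 = 2387.
So n = (3 + 2387) / 10 = 2390/10 = 239.
Check: 239·(5·239 − 3)/2 = 142444. ✓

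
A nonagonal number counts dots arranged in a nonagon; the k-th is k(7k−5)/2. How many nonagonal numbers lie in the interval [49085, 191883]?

116

The n-th nonagonal number is n(7n−5)/2.
Smallest index with value ≥ 49085: n = 119 (giving 49266).
Largest index with value ≤ 191883: n = 234 (giving 191061).
Indices 119 through 234: 116 terms.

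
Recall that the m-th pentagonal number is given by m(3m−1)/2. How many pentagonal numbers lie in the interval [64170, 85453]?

32

The n-th pentagonal number is n(3n−1)/2.
Smallest index with value ≥ 64170: n = 207 (giving 64170).
Largest index with value ≤ 85453: n = 238 (giving 84847).
Indices 207 through 238: 32 terms.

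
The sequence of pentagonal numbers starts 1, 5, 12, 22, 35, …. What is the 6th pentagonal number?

51

The 6th pentagonal number is n(3n−1)/2 with n = 6.
6·(3·6 − 1)/2 = 6·17/2 = 51.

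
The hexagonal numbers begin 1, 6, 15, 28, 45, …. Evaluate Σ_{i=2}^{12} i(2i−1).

1221

Σ i(2i−1) = 2Σi² − Σi over i = 2..12.
Σi = 78 − 1 = 77 and Σi² = 650 − 1 = 649.
2·649 − 1·77 = 1221.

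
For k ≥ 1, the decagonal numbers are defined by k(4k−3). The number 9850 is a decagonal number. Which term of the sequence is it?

Set n(4n−3) = 9850, giving 4n² − 3n − 9850 = 0.
The discriminant is 9 + 16·9850 = 157609, and √157609 = 397.
So n = (3 + 397) / 8 = 400/8 = 50.
Check: 50·(4·50 − 3) = 9850. ✓

50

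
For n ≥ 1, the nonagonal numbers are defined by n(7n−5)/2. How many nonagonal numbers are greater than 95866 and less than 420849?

The n-th nonagonal number is n(7n−5)/2.
Smallest index with value > 95866: n = 166 (giving 96031).
Largest index with value < 420849: n = 347 (giving 420564).
Indices 166 through 347: 182 terms.

182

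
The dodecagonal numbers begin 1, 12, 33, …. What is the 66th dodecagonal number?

21516

The 66th dodecagonal number is n(5n−4) with n = 66.
66·(5·66 − 4) = 66·326 = 21516.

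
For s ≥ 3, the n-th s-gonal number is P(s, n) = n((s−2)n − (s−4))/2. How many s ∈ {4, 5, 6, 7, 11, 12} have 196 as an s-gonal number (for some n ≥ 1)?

s = 4: P(4, 14) = 196. ✓
s = 5: P(5, 11) = 176 and P(5, 12) = 210; 196 is not s-gonal.
s = 6: P(6, 10) = 190 and P(6, 11) = 231; 196 is not s-gonal.
s = 7: P(7, 9) = 189 and P(7, 10) = 235; 196 is not s-gonal.
s = 11: P(11, 7) = 196. ✓
s = 12: P(12, 6) = 156 and P(12, 7) = 217; 196 is not s-gonal.
Hits: s ∈ {4, 11} → 2.

2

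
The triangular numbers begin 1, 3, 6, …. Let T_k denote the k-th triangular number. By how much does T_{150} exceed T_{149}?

Consecutive triangular numbers differ by n: T_{150} − T_{149} = 150.

150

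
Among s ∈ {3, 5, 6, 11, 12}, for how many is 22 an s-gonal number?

s = 3: P(3, 6) = 21 and P(3, 7) = 28; 22 is not s-gonal.
s = 5: P(5, 4) = 22. ✓
s = 6: P(6, 3) = 15 and P(6, 4) = 28; 22 is not s-gonal.
s = 11: P(11, 2) = 11 and P(11, 3) = 30; 22 is not s-gonal.
s = 12: P(12, 2) = 12 and P(12, 3) = 33; 22 is not s-gonal.
Hits: s ∈ {5} → 1.

1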